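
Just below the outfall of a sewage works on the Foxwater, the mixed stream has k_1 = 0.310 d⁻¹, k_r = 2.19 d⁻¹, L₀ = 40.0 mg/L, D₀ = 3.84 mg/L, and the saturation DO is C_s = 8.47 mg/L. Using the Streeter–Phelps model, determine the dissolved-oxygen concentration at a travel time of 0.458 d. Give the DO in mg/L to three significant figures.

k_1 L₀/(k_r−k_1) = 0.310×40.0/(2.19−0.310) = 12.40/1.880 = 6.596 mg/L.
e^(−k_1 t) = e^(−0.310×0.4580) = 0.8676; e^(−k_r t) = e^(−2.19×0.4580) = 0.3668.
D = 6.596 × (0.8676 − 0.3668) + 3.84 × 0.3668 = 3.304 + 1.408 = 4.712 mg/L.
DO = C_s − D = 8.47 − 4.712 = 3.758 mg/L.

DO ≈ 3.76 mg/L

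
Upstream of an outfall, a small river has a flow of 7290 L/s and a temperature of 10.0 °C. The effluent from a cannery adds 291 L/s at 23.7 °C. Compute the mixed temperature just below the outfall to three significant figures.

Flow-weighted mixing: C = (Q_r C_r + Q_w C_w)/(Q_r + Q_w)
= (7290×10.0 + 291×23.7)/(7290 + 291) = 79800/7581 = 10.53 °C.

10.5 °C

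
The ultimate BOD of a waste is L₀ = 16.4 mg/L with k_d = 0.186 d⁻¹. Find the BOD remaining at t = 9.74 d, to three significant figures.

L_t = L₀ e^(−k_d t) = 16.4 × e^(−0.186×9.74) = 16.4 × 0.1634 = 2.680 mg/L.

L ≈ 2.68 mg/L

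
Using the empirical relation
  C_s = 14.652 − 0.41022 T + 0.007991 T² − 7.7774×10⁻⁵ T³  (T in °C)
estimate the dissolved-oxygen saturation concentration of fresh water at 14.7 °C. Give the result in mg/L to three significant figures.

C_s ≈ 10.1 mg/L

C_s = 14.652 − 0.41022×14.7 + 0.007991×14.7² − 7.7774×10⁻⁵×14.7³ = 10.10 mg/L.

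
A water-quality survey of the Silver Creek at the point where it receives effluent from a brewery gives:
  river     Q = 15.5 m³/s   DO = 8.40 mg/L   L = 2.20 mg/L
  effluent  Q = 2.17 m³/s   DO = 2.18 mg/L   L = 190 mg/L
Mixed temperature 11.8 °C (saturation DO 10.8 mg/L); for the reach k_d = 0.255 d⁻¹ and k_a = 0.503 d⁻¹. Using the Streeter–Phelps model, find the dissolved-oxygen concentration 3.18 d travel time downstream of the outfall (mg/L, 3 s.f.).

Mixed DO = (15.5×8.40 + 2.17×2.18)/(15.5+2.17) = 134.9/17.67 = 7.636 mg/L.
Mixed L₀ = (15.5×2.20 + 2.17×190)/(17.67) = 446.4/17.67 = 25.26 mg/L.
Initial deficit D₀ = C_s − DO₀ = 10.8 − 7.636 = 3.164 mg/L.
D(3.18) = [0.255×25.26/(0.503−0.255)](e^(−0.255×3.18) − e^(−0.503×3.18)) + 3.164 e^(−0.503×3.18)
= 25.98 × (0.4445 − 0.2020) + 3.164 × 0.2020 = 6.937 mg/L.
DO = 10.8 − 6.937 = 3.863 mg/L.

DO ≈ 3.86 mg/L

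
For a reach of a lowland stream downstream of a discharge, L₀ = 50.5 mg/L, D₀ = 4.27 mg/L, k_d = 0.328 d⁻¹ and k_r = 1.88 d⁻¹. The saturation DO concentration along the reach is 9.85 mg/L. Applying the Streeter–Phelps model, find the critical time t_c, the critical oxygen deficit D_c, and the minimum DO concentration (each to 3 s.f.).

t_c ≈ 0.796 d; D_c ≈ 6.79 mg/L; min DO ≈ 3.06 mg/L

At the critical point dD/dt = 0, so k_d L₀ e^(−k_d t) = k_r D. Substituting D(t) from the Streeter–Phelps equation and solving for t gives
t_c = ln[(k_r/k_d)(1 − D₀(k_r−k_d)/(k_d L₀))] / (k_r−k_d).
Here k_r−k_d = 1.552 d⁻¹ and 1 − D₀(k_r−k_d)/(k_d L₀) = 1 − 4.27×1.552/(0.328×50.5) = 0.5999, so
t_c = ln(5.732 × 0.5999) / 1.552 = 1.235 / 1.552 = 0.7958 d.
D_c = (k_d/k_r) L₀ e^(−k_d t_c) = (0.328/1.88) × 50.5 × e^(−0.328×0.7958) = 0.1745 × 50.5 × 0.7703 = 6.787 mg/L.
Minimum DO = C_s − D_c = 9.85 − 6.787 = 3.063 mg/L.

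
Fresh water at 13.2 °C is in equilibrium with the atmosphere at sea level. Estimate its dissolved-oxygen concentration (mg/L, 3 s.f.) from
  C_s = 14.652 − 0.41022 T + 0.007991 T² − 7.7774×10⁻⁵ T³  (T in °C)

C_s ≈ 10.5 mg/L

C_s = 14.652 − 0.41022×13.2 + 0.007991×13.2² − 7.7774×10⁻⁵×13.2³ = 10.45 mg/L.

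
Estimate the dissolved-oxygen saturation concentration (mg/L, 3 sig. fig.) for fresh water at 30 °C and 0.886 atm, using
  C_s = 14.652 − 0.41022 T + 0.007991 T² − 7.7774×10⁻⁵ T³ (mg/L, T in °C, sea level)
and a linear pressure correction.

C_s ≈ 6.59 mg/L

At sea level: C_s = 14.652 − 0.41022×30 + 0.007991×30² − 7.7774×10⁻⁵×30³ = 7.437 mg/L.
Pressure correction: C_s' = 7.437 × 0.886 = 6.590 mg/L.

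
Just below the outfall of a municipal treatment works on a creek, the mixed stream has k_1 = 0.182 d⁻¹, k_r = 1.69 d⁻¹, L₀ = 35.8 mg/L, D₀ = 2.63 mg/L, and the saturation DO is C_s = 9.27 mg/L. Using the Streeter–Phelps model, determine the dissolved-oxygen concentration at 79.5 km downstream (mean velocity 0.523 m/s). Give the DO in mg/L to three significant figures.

Travel time t = x/v = 79.5 km / (0.523 m/s) = 79500 m / 0.523 m/s = 152000 s = 1.759 d.
k_1 L₀/(k_r−k_1) = 0.182×35.8/(1.69−0.182) = 6.516/1.508 = 4.321 mg/L.
e^(−k_1 t) = e^(−0.182×1.759) = 0.7260; e^(−k_r t) = e^(−1.69×1.759) = 0.05113.
D = 4.321 × (0.7260 − 0.05113) + 2.63 × 0.05113 = 2.916 + 0.1345 = 3.050 mg/L.
DO = C_s − D = 9.27 − 3.050 = 6.220 mg/L.

DO ≈ 6.22 mg/L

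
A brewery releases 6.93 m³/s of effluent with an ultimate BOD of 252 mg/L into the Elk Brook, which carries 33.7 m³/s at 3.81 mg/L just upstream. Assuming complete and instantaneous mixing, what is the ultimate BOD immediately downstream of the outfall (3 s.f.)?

46.1 mg/L

Flow-weighted mixing: C = (Q_r C_r + Q_w C_w)/(Q_r + Q_w)
= (33.7×3.81 + 6.93×252)/(33.7 + 6.93) = 1875/40.63 = 46.14 mg/L.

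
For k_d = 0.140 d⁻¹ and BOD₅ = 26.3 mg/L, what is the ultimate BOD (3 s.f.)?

BOD₅ = L₀(1 − e^(−5k_d)) ⇒ L₀ = BOD₅ / (1 − e^(−5×0.140))
= 26.3 / (1 − 0.4966) = 26.3 / 0.5034 = 52.24 mg/L.

L₀ ≈ 52.2 mg/L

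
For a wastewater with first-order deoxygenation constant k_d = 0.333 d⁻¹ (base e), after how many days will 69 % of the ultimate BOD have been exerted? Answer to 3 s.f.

y/L₀ = 1 − e^(−k_d t) = 0.69 ⇒ e^(−k_d t) = 0.310
t = −ln(0.310) / 0.333 = 1.171 / 0.333 = 3.517 d.

t ≈ 3.52 d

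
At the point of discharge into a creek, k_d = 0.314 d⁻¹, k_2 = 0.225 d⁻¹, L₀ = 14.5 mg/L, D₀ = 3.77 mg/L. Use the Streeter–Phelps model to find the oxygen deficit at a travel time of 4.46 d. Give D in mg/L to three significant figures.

k_d L₀/(k_2−k_d) = 0.314×14.5/(0.225−0.314) = 4.553/-0.08900 = -51.16 mg/L.
e^(−k_d t) = e^(−0.314×4.460) = 0.2465; e^(−k_2 t) = e^(−0.225×4.460) = 0.3666.
D = -51.16 × (0.2465 − 0.3666) + 3.77 × 0.3666 = 6.144 + 1.382 = 7.526 mg/L.

D ≈ 7.53 mg/L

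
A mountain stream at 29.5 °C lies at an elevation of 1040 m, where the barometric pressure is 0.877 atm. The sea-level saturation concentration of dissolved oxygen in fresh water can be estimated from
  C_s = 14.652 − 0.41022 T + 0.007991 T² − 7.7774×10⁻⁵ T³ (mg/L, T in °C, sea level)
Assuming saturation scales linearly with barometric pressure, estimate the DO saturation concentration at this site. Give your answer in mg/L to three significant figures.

At sea level: C_s = 14.652 − 0.41022×29.5 + 0.007991×29.5² − 7.7774×10⁻⁵×29.5³ = 7.508 mg/L.
Pressure correction: C_s' = 7.508 × 0.877 = 6.585 mg/L.

C_s ≈ 6.58 mg/L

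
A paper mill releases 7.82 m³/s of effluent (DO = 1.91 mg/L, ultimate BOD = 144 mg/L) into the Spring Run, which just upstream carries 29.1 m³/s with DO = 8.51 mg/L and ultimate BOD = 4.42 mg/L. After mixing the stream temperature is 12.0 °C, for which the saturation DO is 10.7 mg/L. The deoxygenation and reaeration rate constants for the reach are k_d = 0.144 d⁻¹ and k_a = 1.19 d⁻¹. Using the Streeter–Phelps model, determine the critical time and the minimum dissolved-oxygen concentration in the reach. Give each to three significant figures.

Mixed DO = (29.1×8.51 + 7.82×1.91)/(29.1+7.82) = 262.6/36.92 = 7.112 mg/L.
Mixed L₀ = (29.1×4.42 + 7.82×144)/(36.92) = 1255/36.92 = 33.98 mg/L.
Initial deficit D₀ = C_s − DO₀ = 10.7 − 7.112 = 3.588 mg/L.
t_c = (1/1.046) ln[(1.19/0.144)(1 − 3.588×1.046/(0.144×33.98))] = 0.9560 × ln(1.926) = 0.6268 d.
D_c = (0.144/1.19) × 33.98 × e^(−0.144×0.6268) = 0.1210 × 33.98 × 0.9137 = 3.757 mg/L.
Minimum DO = 10.7 − 3.757 = 6.943 mg/L.

t_c ≈ 0.627 d; minimum DO ≈ 6.94 mg/L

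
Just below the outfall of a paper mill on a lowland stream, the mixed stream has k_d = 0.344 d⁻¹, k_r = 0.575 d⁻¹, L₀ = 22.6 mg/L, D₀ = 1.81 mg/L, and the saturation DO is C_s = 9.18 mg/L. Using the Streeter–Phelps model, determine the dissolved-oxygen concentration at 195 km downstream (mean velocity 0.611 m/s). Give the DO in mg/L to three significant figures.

DO ≈ 3.54 mg/L

Travel time t = x/v = 195 km / (0.611 m/s) = 195000 m / 0.611 m/s = 319100 s = 3.694 d.
k_d L₀/(k_r−k_d) = 0.344×22.6/(0.575−0.344) = 7.774/0.2310 = 33.66 mg/L.
e^(−k_d t) = e^(−0.344×3.694) = 0.2806; e^(−k_r t) = e^(−0.575×3.694) = 0.1196.
D = 33.66 × (0.2806 − 0.1196) + 1.81 × 0.1196 = 5.421 + 0.2164 = 5.638 mg/L.
DO = C_s − D = 9.18 − 5.638 = 3.542 mg/L.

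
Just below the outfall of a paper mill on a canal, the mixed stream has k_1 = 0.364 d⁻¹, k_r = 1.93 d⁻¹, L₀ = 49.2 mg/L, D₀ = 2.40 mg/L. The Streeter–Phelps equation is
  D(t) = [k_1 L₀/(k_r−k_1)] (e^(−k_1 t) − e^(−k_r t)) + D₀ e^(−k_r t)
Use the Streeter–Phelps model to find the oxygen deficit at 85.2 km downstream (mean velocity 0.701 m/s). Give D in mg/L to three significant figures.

Travel time t = x/v = 85.2 km / (0.701 m/s) = 85200 m / 0.701 m/s = 121500 s = 1.407 d.
k_1 L₀/(k_r−k_1) = 0.364×49.2/(1.93−0.364) = 17.91/1.566 = 11.44 mg/L.
e^(−k_1 t) = e^(−0.364×1.407) = 0.5993; e^(−k_r t) = e^(−1.93×1.407) = 0.06621.
D = 11.44 × (0.5993 − 0.06621) + 2.40 × 0.06621 = 6.096 + 0.1589 = 6.255 mg/L.

D ≈ 6.25 mg/L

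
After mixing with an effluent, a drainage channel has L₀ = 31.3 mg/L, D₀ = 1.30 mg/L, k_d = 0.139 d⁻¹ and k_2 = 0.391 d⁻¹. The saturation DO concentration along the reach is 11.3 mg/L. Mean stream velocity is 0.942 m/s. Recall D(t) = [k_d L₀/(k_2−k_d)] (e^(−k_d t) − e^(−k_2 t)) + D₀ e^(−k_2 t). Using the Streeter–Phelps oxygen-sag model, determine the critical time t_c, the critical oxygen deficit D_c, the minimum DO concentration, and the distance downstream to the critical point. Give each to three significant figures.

t_c = [1/(k_2−k_d)] ln[(k_2/k_d)(1 − D₀(k_2−k_d)/(k_d L₀))]
= [1/(0.391−0.139)] ln[(0.391/0.139)(1 − 1.30×0.2520/(0.139×31.3))]
= (1/0.2520) ln[2.813 × 0.9247] = 3.968 × ln(2.601) = 3.968 × 0.9559 = 3.793 d.
D_c = (k_d/k_2) L₀ e^(−k_d t_c) = (0.139/0.391) × 31.3 × e^(−0.139×3.793) = 0.3555 × 31.3 × 0.5902 = 6.567 mg/L.
Minimum DO = C_s − D_c = 11.3 − 6.567 = 4.733 mg/L.
x_c = v t_c = 0.942 m/s × 3.793 d × 86400 s/d = 308700 m ≈ 309 km.

t_c ≈ 3.79 d; D_c ≈ 6.57 mg/L; min DO ≈ 4.73 mg/L; x_c ≈ 309 km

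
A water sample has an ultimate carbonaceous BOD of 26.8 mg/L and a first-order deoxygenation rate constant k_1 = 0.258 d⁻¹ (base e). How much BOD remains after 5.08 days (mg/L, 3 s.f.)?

L ≈ 7.23 mg/L

L_t = L₀ e^(−k_1 t) = 26.8 × e^(−0.258×5.08) = 26.8 × 0.2696 = 7.227 mg/L.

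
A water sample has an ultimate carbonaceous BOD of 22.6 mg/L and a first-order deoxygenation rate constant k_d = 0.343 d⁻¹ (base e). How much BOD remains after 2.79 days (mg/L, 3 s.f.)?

L ≈ 8.68 mg/L

L_t = L₀ e^(−k_d t) = 22.6 × e^(−0.343×2.79) = 22.6 × 0.3841 = 8.680 mg/L.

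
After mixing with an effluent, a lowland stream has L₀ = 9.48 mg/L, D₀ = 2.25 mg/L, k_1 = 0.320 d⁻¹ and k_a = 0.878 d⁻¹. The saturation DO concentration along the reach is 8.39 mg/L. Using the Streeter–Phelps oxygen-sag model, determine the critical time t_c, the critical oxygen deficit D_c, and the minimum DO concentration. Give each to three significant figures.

t_c ≈ 0.851 d; D_c ≈ 2.63 mg/L; min DO ≈ 5.76 mg/L

t_c = [1/(k_a−k_1)] ln[(k_a/k_1)(1 − D₀(k_a−k_1)/(k_1 L₀))]
= [1/(0.878−0.320)] ln[(0.878/0.320)(1 − 2.25×0.5580/(0.320×9.48))]
= (1/0.5580) ln[2.744 × 0.5861] = 1.792 × ln(1.608) = 1.792 × 0.4751 = 0.8515 d.
D_c = (k_1/k_a) L₀ e^(−k_1 t_c) = (0.320/0.878) × 9.48 × e^(−0.320×0.8515) = 0.3645 × 9.48 × 0.7615 = 2.631 mg/L.
Minimum DO = C_s − D_c = 8.39 − 2.631 = 5.759 mg/L.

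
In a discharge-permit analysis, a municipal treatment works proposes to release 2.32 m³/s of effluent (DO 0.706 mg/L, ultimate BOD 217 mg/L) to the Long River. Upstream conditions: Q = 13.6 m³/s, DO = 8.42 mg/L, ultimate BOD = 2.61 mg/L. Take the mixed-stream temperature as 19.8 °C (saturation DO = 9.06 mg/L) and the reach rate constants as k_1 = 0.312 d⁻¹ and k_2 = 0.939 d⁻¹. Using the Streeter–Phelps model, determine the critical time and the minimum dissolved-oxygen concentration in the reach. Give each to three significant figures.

t_c ≈ 1.58 d; minimum DO ≈ 2.19 mg/L

Mixed DO = (13.6×8.42 + 2.32×0.706)/(13.6+2.32) = 116.1/15.92 = 7.296 mg/L.
Mixed L₀ = (13.6×2.61 + 2.32×217)/(15.92) = 538.9/15.92 = 33.85 mg/L.
Initial deficit D₀ = C_s − DO₀ = 9.06 − 7.296 = 1.764 mg/L.
t_c = (1/0.6270) ln[(0.939/0.312)(1 − 1.764×0.6270/(0.312×33.85))] = 1.595 × ln(2.694) = 1.581 d.
D_c = (0.312/0.939) × 33.85 × e^(−0.312×1.581) = 0.3323 × 33.85 × 0.6107 = 6.869 mg/L.
Minimum DO = 9.06 − 6.869 = 2.191 mg/L.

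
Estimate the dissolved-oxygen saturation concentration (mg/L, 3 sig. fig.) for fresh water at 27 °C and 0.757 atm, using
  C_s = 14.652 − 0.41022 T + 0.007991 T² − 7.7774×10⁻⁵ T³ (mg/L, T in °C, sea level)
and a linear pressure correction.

At sea level: C_s = 14.652 − 0.41022×27 + 0.007991×27² − 7.7774×10⁻⁵×27³ = 7.871 mg/L.
Pressure correction: C_s' = 7.871 × 0.757 = 5.958 mg/L.

C_s ≈ 5.96 mg/L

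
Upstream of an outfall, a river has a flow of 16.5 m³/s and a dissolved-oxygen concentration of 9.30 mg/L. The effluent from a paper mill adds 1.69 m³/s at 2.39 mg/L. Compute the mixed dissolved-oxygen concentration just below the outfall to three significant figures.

8.66 mg/L

Flow-weighted mixing: C = (Q_r C_r + Q_w C_w)/(Q_r + Q_w)
= (16.5×9.30 + 1.69×2.39)/(16.5 + 1.69) = 157.5/18.19 = 8.658 mg/L.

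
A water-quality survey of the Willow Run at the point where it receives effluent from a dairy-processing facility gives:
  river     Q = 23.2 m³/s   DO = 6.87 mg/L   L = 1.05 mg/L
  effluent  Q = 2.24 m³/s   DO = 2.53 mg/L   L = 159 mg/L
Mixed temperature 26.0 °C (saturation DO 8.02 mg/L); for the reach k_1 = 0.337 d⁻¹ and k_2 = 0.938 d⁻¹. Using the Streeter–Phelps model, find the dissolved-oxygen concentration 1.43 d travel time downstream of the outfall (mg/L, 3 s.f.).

Mixed DO = (23.2×6.87 + 2.24×2.53)/(23.2+2.24) = 165.1/25.44 = 6.488 mg/L.
Mixed L₀ = (23.2×1.05 + 2.24×159)/(25.44) = 380.5/25.44 = 14.96 mg/L.
Initial deficit D₀ = C_s − DO₀ = 8.02 − 6.488 = 1.532 mg/L.
D(1.43) = [0.337×14.96/(0.938−0.337)](e^(−0.337×1.43) − e^(−0.938×1.43)) + 1.532 e^(−0.938×1.43)
= 8.387 × (0.6176 − 0.2615) + 1.532 × 0.2615 = 3.387 mg/L.
DO = 8.02 − 3.387 = 4.633 mg/L.

DO ≈ 4.63 mg/L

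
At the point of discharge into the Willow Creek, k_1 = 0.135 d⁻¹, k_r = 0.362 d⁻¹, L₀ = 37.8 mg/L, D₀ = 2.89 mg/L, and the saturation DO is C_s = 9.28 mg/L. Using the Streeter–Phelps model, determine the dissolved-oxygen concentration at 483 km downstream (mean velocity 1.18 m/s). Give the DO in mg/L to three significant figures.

Travel time t = x/v = 483 km / (1.18 m/s) = 483000 m / 1.18 m/s = 409300 s = 4.738 d.
k_1 L₀/(k_r−k_1) = 0.135×37.8/(0.362−0.135) = 5.103/0.2270 = 22.48 mg/L.
e^(−k_1 t) = e^(−0.135×4.738) = 0.5275; e^(−k_r t) = e^(−0.362×4.738) = 0.1800.
D = 22.48 × (0.5275 − 0.1800) + 2.89 × 0.1800 = 7.813 + 0.5201 = 8.333 mg/L.
DO = C_s − D = 9.28 − 8.333 = 0.9468 mg/L.

DO ≈ 0.947 mg/L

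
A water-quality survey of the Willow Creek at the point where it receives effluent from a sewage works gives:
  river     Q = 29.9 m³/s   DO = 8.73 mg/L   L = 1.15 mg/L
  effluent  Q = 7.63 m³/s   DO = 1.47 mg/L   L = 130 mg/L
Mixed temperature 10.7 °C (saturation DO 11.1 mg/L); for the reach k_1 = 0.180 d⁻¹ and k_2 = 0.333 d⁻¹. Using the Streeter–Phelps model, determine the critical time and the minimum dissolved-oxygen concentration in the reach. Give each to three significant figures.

Mixed DO = (29.9×8.73 + 7.63×1.47)/(29.9+7.63) = 272.2/37.53 = 7.254 mg/L.
Mixed L₀ = (29.9×1.15 + 7.63×130)/(37.53) = 1026/37.53 = 27.35 mg/L.
Initial deficit D₀ = C_s − DO₀ = 11.1 − 7.254 = 3.846 mg/L.
t_c = (1/0.1530) ln[(0.333/0.180)(1 − 3.846×0.1530/(0.180×27.35))] = 6.536 × ln(1.629) = 3.189 d.
D_c = (0.180/0.333) × 27.35 × e^(−0.180×3.189) = 0.5405 × 27.35 × 0.5633 = 8.326 mg/L.
Minimum DO = 11.1 − 8.326 = 2.774 mg/L.

t_c ≈ 3.19 d; minimum DO ≈ 2.77 mg/L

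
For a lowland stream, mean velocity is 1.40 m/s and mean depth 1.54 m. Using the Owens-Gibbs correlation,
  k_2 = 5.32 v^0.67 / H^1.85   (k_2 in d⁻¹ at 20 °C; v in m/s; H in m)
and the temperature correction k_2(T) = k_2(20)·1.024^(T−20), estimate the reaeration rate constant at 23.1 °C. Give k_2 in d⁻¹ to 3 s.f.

k_2 ≈ 3.23 d⁻¹

k_2(20) = 5.32 × 1.40^0.67 / 1.54^1.85 = 5.32 × 1.253 / 2.223 = 2.999 d⁻¹.
k_2(23.1) = 2.999 × 1.024^(23.1−20) = 2.999 × 1.076 = 3.227 d⁻¹.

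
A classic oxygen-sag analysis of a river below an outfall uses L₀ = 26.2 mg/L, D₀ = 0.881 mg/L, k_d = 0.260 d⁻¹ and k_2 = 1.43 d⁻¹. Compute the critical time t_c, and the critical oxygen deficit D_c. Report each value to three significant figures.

t_c ≈ 1.32 d; D_c ≈ 3.38 mg/L

t_c = [1/(k_2−k_d)] ln[(k_2/k_d)(1 − D₀(k_2−k_d)/(k_d L₀))]
= [1/(1.43−0.260)] ln[(1.43/0.260)(1 − 0.881×1.170/(0.260×26.2))]
= (1/1.170) ln[5.500 × 0.8487] = 0.8547 × ln(4.668) = 0.8547 × 1.541 = 1.317 d.
D_c = (k_d/k_2) L₀ e^(−k_d t_c) = (0.260/1.43) × 26.2 × e^(−0.260×1.317) = 0.1818 × 26.2 × 0.7101 = 3.383 mg/L.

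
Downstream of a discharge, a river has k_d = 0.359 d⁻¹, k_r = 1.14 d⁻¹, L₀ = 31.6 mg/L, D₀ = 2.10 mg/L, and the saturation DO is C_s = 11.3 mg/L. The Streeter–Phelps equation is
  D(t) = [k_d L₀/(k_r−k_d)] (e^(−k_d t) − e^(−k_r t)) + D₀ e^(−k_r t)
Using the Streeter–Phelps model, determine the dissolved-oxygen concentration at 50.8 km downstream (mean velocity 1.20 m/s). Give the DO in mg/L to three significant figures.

Travel time t = x/v = 50.8 km / (1.20 m/s) = 50800 m / 1.20 m/s = 42330 s = 0.4900 d.
k_d L₀/(k_r−k_d) = 0.359×31.6/(1.14−0.359) = 11.34/0.7810 = 14.53 mg/L.
e^(−k_d t) = e^(−0.359×0.4900) = 0.8387; e^(−k_r t) = e^(−1.14×0.4900) = 0.5720.
D = 14.53 × (0.8387 − 0.5720) + 2.10 × 0.5720 = 3.874 + 1.201 = 5.075 mg/L.
DO = C_s − D = 11.3 − 5.075 = 6.225 mg/L.

DO ≈ 6.23 mg/L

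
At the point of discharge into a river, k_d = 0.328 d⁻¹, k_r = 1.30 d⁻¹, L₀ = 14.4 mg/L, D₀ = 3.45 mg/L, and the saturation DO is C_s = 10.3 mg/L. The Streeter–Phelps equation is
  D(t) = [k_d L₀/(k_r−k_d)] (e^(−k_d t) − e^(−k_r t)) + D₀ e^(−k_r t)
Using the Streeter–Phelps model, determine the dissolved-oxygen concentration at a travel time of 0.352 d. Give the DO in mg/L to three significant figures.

k_d L₀/(k_r−k_d) = 0.328×14.4/(1.30−0.328) = 4.723/0.9720 = 4.859 mg/L.
e^(−k_d t) = e^(−0.328×0.3520) = 0.8910; e^(−k_r t) = e^(−1.30×0.3520) = 0.6328.
D = 4.859 × (0.8910 − 0.6328) + 3.45 × 0.6328 = 1.254 + 2.183 = 3.438 mg/L.
DO = C_s − D = 10.3 − 3.438 = 6.862 mg/L.

DO ≈ 6.86 mg/L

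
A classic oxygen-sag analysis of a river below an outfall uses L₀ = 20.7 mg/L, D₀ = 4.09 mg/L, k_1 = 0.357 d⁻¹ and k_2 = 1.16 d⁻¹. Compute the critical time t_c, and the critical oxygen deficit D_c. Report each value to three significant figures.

t_c ≈ 0.736 d; D_c ≈ 4.90 mg/L

With k_2/k_1 = 3.249 and 1 − D₀(k_2−k_1)/(k_1 L₀) = 0.5556,
t_c = ln(3.249 × 0.5556) / (1.16 − 0.357) = ln(1.805) / 0.8030 = 0.5907/0.8030 = 0.7356 d.
L(t_c) = L₀ e^(−k_1 t_c) = 20.7 × 0.7690 = 15.92 mg/L, and at the critical point k_2 D_c = k_1 L, so D_c = (0.357/1.16) × 15.92 = 4.899 mg/L.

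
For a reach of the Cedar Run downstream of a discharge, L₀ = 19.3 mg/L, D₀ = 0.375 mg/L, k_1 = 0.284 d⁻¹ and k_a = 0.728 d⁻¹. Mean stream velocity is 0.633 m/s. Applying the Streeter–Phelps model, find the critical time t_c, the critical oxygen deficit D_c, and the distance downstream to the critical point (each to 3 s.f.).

t_c ≈ 2.05 d; D_c ≈ 4.21 mg/L; x_c ≈ 112 km

At the critical point dD/dt = 0, so k_1 L₀ e^(−k_1 t) = k_a D. Substituting D(t) from the Streeter–Phelps equation and solving for t gives
t_c = ln[(k_a/k_1)(1 − D₀(k_a−k_1)/(k_1 L₀))] / (k_a−k_1).
Here k_a−k_1 = 0.4440 d⁻¹ and 1 − D₀(k_a−k_1)/(k_1 L₀) = 1 − 0.375×0.4440/(0.284×19.3) = 0.9696, so
t_c = ln(2.563 × 0.9696) / 0.4440 = 0.9105 / 0.4440 = 2.051 d.
D_c = (k_1/k_a) L₀ e^(−k_1 t_c) = (0.284/0.728) × 19.3 × e^(−0.284×2.051) = 0.3901 × 19.3 × 0.5586 = 4.206 mg/L.
x_c = v t_c = 0.633 m/s × 2.051 d × 86400 s/d = 112200 m ≈ 112 km.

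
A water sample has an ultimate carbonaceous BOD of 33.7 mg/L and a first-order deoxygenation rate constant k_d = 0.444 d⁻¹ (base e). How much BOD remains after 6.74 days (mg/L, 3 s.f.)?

L ≈ 1.69 mg/L

L_t = L₀ e^(−k_d t) = 33.7 × e^(−0.444×6.74) = 33.7 × 0.05016 = 1.690 mg/L.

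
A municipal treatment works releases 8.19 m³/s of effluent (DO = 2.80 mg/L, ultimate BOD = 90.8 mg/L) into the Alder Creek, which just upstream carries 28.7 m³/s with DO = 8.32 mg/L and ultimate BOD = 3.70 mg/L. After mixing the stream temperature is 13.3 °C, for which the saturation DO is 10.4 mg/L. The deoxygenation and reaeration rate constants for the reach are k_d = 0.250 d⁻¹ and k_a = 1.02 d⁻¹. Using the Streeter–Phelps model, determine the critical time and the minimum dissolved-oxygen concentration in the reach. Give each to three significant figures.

Mixed DO = (28.7×8.32 + 8.19×2.80)/(28.7+8.19) = 261.7/36.89 = 7.094 mg/L.
Mixed L₀ = (28.7×3.70 + 8.19×90.8)/(36.89) = 849.8/36.89 = 23.04 mg/L.
Initial deficit D₀ = C_s − DO₀ = 10.4 − 7.094 = 3.306 mg/L.
t_c = (1/0.7700) ln[(1.02/0.250)(1 − 3.306×0.7700/(0.250×23.04))] = 1.299 × ln(2.277) = 1.069 d.
D_c = (0.250/1.02) × 23.04 × e^(−0.250×1.069) = 0.2451 × 23.04 × 0.7656 = 4.323 mg/L.
Minimum DO = 10.4 − 4.323 = 6.077 mg/L.

t_c ≈ 1.07 d; minimum DO ≈ 6.08 mg/L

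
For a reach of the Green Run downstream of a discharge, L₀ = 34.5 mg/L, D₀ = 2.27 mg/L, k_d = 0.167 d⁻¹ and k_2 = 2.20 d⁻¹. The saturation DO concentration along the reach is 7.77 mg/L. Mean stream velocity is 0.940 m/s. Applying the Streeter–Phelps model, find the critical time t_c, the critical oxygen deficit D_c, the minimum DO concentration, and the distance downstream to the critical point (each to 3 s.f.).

t_c = [1/(k_2−k_d)] ln[(k_2/k_d)(1 − D₀(k_2−k_d)/(k_d L₀))]
= [1/(2.20−0.167)] ln[(2.20/0.167)(1 − 2.27×2.033/(0.167×34.5))]
= (1/2.033) ln[13.17 × 0.1990] = 0.4919 × ln(2.622) = 0.4919 × 0.9638 = 0.4741 d.
L(t_c) = L₀ e^(−k_d t_c) = 34.5 × 0.9239 = 31.87 mg/L, and at the critical point k_2 D_c = k_d L, so D_c = (0.167/2.20) × 31.87 = 2.420 mg/L.
Minimum DO = C_s − D_c = 7.77 − 2.420 = 5.350 mg/L.
x_c = v t_c = 0.940 m/s × 0.4741 d × 86400 s/d = 38500 m ≈ 38.5 km.

t_c ≈ 0.474 d; D_c ≈ 2.42 mg/L; min DO ≈ 5.35 mg/L; x_c ≈ 38.5 km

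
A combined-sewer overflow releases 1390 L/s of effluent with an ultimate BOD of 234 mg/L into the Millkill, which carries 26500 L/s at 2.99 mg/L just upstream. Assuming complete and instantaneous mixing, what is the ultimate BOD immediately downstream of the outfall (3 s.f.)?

Flow-weighted mixing: C = (Q_r C_r + Q_w C_w)/(Q_r + Q_w)
= (26500×2.99 + 1390×234)/(26500 + 1390) = 404500/27890 = 14.50 mg/L.

14.5 mg/L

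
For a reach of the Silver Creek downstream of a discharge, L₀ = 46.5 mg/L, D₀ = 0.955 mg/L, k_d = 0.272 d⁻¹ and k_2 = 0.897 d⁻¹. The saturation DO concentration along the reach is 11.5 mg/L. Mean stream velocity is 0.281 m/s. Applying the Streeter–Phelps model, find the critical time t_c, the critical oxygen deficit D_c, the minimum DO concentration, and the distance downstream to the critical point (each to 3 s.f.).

t_c ≈ 1.83 d; D_c ≈ 8.57 mg/L; min DO ≈ 2.93 mg/L; x_c ≈ 44.5 km

With k_2/k_d = 3.298 and 1 − D₀(k_2−k_d)/(k_d L₀) = 0.9528,
t_c = ln(3.298 × 0.9528) / (0.897 − 0.272) = ln(3.142) / 0.6250 = 1.145/0.6250 = 1.832 d.
L(t_c) = L₀ e^(−k_d t_c) = 46.5 × 0.6076 = 28.25 mg/L, and at the critical point k_2 D_c = k_d L, so D_c = (0.272/0.897) × 28.25 = 8.567 mg/L.
Minimum DO = C_s − D_c = 11.5 − 8.567 = 2.933 mg/L.
x_c = v t_c = 0.281 m/s × 1.832 d × 86400 s/d = 44470 m ≈ 44.5 km.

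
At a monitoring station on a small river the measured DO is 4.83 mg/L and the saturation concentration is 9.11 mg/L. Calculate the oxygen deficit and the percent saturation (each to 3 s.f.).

D = C_s − C = 9.11 − 4.83 = 4.28 mg/L.
% saturation = 4.83/9.11 × 100 = 53.0 %.

D ≈ 4.28 mg/L; 53.0 % saturation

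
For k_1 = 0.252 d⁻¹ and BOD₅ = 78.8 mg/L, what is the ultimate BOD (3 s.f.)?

L₀ ≈ 110 mg/L

BOD₅ = L₀(1 − e^(−5k_1)) ⇒ L₀ = BOD₅ / (1 − e^(−5×0.252))
= 78.8 / (1 − 0.2837) = 78.8 / 0.7163 = 110.0 mg/L.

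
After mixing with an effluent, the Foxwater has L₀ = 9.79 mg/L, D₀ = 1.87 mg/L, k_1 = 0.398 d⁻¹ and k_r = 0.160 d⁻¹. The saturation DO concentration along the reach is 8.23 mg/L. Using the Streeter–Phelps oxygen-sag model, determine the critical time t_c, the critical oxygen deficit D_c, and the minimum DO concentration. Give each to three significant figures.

t_c = [1/(k_r−k_1)] ln[(k_r/k_1)(1 − D₀(k_r−k_1)/(k_1 L₀))]
= [1/(0.160−0.398)] ln[(0.160/0.398)(1 − 1.87×-0.2380/(0.398×9.79))]
= (1/-0.2380) ln[0.4020 × 1.114] = -4.202 × ln(0.4479) = -4.202 × -0.8031 = 3.374 d.
D_c = (k_1/k_r) L₀ e^(−k_1 t_c) = (0.398/0.160) × 9.79 × e^(−0.398×3.374) = 2.488 × 9.79 × 0.2611 = 6.357 mg/L.
Minimum DO = C_s − D_c = 8.23 − 6.357 = 1.873 mg/L.

t_c ≈ 3.37 d; D_c ≈ 6.36 mg/L; min DO ≈ 1.87 mg/L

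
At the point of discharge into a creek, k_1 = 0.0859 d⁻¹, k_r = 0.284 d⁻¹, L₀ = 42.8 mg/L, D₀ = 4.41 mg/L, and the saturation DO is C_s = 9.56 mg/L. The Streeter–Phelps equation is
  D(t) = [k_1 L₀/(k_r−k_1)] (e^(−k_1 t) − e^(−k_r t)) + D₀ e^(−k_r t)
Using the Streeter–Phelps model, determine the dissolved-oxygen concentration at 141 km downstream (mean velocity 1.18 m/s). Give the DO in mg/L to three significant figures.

Travel time t = x/v = 141 km / (1.18 m/s) = 141000 m / 1.18 m/s = 119500 s = 1.383 d.
k_1 L₀/(k_r−k_1) = 0.0859×42.8/(0.284−0.0859) = 3.677/0.1981 = 18.56 mg/L.
e^(−k_1 t) = e^(−0.0859×1.383) = 0.8880; e^(−k_r t) = e^(−0.284×1.383) = 0.6752.
D = 18.56 × (0.8880 − 0.6752) + 4.41 × 0.6752 = 3.949 + 2.978 = 6.927 mg/L.
DO = C_s − D = 9.56 − 6.927 = 2.633 mg/L.

DO ≈ 2.63 mg/L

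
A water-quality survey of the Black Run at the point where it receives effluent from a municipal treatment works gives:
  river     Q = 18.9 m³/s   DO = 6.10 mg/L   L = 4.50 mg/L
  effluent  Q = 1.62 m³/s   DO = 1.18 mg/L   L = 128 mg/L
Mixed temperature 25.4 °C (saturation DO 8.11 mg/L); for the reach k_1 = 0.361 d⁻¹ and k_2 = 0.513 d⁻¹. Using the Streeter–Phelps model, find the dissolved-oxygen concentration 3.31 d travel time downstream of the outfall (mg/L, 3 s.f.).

DO ≈ 3.62 mg/L

Mixed DO = (18.9×6.10 + 1.62×1.18)/(18.9+1.62) = 117.2/20.52 = 5.712 mg/L.
Mixed L₀ = (18.9×4.50 + 1.62×128)/(20.52) = 292.4/20.52 = 14.25 mg/L.
Initial deficit D₀ = C_s − DO₀ = 8.11 − 5.712 = 2.398 mg/L.
D(3.31) = [0.361×14.25/(0.513−0.361)](e^(−0.361×3.31) − e^(−0.513×3.31)) + 2.398 e^(−0.513×3.31)
= 33.84 × (0.3027 − 0.1830) + 2.398 × 0.1830 = 4.490 mg/L.
DO = 8.11 − 4.490 = 3.620 mg/L.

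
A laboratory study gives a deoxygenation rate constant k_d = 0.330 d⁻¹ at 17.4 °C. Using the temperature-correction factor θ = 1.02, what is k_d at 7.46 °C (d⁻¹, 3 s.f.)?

k_d ≈ 0.271 d⁻¹

k_d(T₂) = k_d(T₁) · θ^(T₂−T₁) = 0.330 × 1.02^(7.46−17.4)
= 0.330 × 1.02^-9.94 = 0.330 × 0.8213 = 0.2710 d⁻¹.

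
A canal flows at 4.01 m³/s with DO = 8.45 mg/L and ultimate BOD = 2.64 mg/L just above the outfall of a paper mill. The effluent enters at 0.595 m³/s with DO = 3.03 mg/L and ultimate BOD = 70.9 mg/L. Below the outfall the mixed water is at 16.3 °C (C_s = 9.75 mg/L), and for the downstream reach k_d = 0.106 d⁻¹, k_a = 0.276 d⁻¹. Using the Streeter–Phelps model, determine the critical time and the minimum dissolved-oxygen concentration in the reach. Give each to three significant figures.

t_c ≈ 3.70 d; minimum DO ≈ 6.78 mg/L

Mixed DO = (4.01×8.45 + 0.595×3.03)/(4.01+0.595) = 35.69/4.605 = 7.750 mg/L.
Mixed L₀ = (4.01×2.64 + 0.595×70.9)/(4.605) = 52.77/4.605 = 11.46 mg/L.
Initial deficit D₀ = C_s − DO₀ = 9.75 − 7.750 = 2.000 mg/L.
t_c = (1/0.1700) ln[(0.276/0.106)(1 − 2.000×0.1700/(0.106×11.46))] = 5.882 × ln(1.875) = 3.697 d.
D_c = (0.106/0.276) × 11.46 × e^(−0.106×3.697) = 0.3841 × 11.46 × 0.6758 = 2.974 mg/L.
Minimum DO = 9.75 − 2.974 = 6.776 mg/L.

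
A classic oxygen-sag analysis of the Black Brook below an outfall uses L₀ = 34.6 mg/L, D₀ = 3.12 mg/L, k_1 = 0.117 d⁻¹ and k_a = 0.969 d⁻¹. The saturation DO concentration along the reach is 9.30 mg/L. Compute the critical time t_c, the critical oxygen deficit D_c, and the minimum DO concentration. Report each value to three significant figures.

t_c = [1/(k_a−k_1)] ln[(k_a/k_1)(1 − D₀(k_a−k_1)/(k_1 L₀))]
= [1/(0.969−0.117)] ln[(0.969/0.117)(1 − 3.12×0.8520/(0.117×34.6))]
= (1/0.8520) ln[8.282 × 0.3434] = 1.174 × ln(2.844) = 1.174 × 1.045 = 1.227 d.
D_c = (k_1/k_a) L₀ e^(−k_1 t_c) = (0.117/0.969) × 34.6 × e^(−0.117×1.227) = 0.1207 × 34.6 × 0.8663 = 3.619 mg/L.
Minimum DO = C_s − D_c = 9.30 − 3.619 = 5.681 mg/L.

t_c ≈ 1.23 d; D_c ≈ 3.62 mg/L; min DO ≈ 5.68 mg/L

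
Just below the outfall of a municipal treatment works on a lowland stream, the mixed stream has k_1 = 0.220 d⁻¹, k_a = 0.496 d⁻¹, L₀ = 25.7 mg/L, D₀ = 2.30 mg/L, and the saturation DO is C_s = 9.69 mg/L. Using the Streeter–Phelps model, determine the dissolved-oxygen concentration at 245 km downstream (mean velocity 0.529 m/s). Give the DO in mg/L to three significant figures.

Travel time t = x/v = 245 km / (0.529 m/s) = 245000 m / 0.529 m/s = 463100 s = 5.360 d.
k_1 L₀/(k_a−k_1) = 0.220×25.7/(0.496−0.220) = 5.654/0.2760 = 20.49 mg/L.
e^(−k_1 t) = e^(−0.220×5.360) = 0.3075; e^(−k_a t) = e^(−0.496×5.360) = 0.07004.
D = 20.49 × (0.3075 − 0.07004) + 2.30 × 0.07004 = 4.865 + 0.1611 = 5.026 mg/L.
DO = C_s − D = 9.69 − 5.026 = 4.664 mg/L.

DO ≈ 4.66 mg/L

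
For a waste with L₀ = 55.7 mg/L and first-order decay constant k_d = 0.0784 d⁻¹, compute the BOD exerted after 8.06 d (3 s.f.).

y_t = L₀(1 − e^(−k_d t)) = 55.7 × (1 − e^(−0.0784×8.06))
= 55.7 × (1 − 0.5316) = 55.7 × 0.4684 = 26.09 mg/L.

y ≈ 26.1 mg/L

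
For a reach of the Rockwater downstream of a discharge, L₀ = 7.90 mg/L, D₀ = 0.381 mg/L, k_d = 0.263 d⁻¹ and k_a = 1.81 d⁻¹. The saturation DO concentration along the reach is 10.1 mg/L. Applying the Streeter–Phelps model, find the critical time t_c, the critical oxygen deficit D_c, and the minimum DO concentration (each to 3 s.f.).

t_c = [1/(k_a−k_d)] ln[(k_a/k_d)(1 − D₀(k_a−k_d)/(k_d L₀))]
= [1/(1.81−0.263)] ln[(1.81/0.263)(1 − 0.381×1.547/(0.263×7.90))]
= (1/1.547) ln[6.882 × 0.7163] = 0.6464 × ln(4.930) = 0.6464 × 1.595 = 1.031 d.
D_c = (k_d/k_a) L₀ e^(−k_d t_c) = (0.263/1.81) × 7.90 × e^(−0.263×1.031) = 0.1453 × 7.90 × 0.7625 = 0.8752 mg/L.
Minimum DO = C_s − D_c = 10.1 − 0.8752 = 9.225 mg/L.

t_c ≈ 1.03 d; D_c ≈ 0.875 mg/L; min DO ≈ 9.22 mg/L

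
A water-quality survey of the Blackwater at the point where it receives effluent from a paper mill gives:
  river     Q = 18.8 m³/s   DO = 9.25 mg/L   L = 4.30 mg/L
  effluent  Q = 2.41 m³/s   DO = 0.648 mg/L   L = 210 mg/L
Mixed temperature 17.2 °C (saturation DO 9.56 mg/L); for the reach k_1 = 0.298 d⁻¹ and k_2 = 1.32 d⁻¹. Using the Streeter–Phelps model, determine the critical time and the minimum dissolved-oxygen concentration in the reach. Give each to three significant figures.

t_c ≈ 1.29 d; minimum DO ≈ 5.30 mg/L

Mixed DO = (18.8×9.25 + 2.41×0.648)/(18.8+2.41) = 175.5/21.21 = 8.273 mg/L.
Mixed L₀ = (18.8×4.30 + 2.41×210)/(21.21) = 586.9/21.21 = 27.67 mg/L.
Initial deficit D₀ = C_s − DO₀ = 9.56 − 8.273 = 1.287 mg/L.
t_c = (1/1.022) ln[(1.32/0.298)(1 − 1.287×1.022/(0.298×27.67))] = 0.9785 × ln(3.723) = 1.286 d.
D_c = (0.298/1.32) × 27.67 × e^(−0.298×1.286) = 0.2258 × 27.67 × 0.6816 = 4.258 mg/L.
Minimum DO = 9.56 − 4.258 = 5.302 mg/L.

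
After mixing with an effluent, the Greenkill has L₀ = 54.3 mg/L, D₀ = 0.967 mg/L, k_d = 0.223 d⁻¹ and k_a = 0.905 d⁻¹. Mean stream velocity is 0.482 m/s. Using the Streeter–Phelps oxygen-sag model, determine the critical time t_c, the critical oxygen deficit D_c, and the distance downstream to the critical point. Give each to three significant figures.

t_c ≈ 1.97 d; D_c ≈ 8.62 mg/L; x_c ≈ 82.1 km

At the critical point dD/dt = 0, so k_d L₀ e^(−k_d t) = k_a D. Substituting D(t) from the Streeter–Phelps equation and solving for t gives
t_c = ln[(k_a/k_d)(1 − D₀(k_a−k_d)/(k_d L₀))] / (k_a−k_d).
Here k_a−k_d = 0.6820 d⁻¹ and 1 − D₀(k_a−k_d)/(k_d L₀) = 1 − 0.967×0.6820/(0.223×54.3) = 0.9455, so
t_c = ln(4.058 × 0.9455) / 0.6820 = 1.345 / 0.6820 = 1.972 d.
D_c = (k_d/k_a) L₀ e^(−k_d t_c) = (0.223/0.905) × 54.3 × e^(−0.223×1.972) = 0.2464 × 54.3 × 0.6442 = 8.620 mg/L.
x_c = v t_c = 0.482 m/s × 1.972 d × 86400 s/d = 82110 m ≈ 82.1 km.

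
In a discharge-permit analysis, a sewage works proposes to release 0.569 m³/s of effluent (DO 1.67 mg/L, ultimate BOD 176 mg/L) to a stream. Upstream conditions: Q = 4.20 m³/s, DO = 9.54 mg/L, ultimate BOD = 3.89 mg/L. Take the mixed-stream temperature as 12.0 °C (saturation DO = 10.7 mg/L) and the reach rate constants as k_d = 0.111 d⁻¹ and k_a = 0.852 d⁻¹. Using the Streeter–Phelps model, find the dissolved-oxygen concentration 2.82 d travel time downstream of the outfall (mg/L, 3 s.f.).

DO ≈ 8.17 mg/L

Mixed DO = (4.20×9.54 + 0.569×1.67)/(4.20+0.569) = 41.02/4.769 = 8.601 mg/L.
Mixed L₀ = (4.20×3.89 + 0.569×176)/(4.769) = 116.5/4.769 = 24.42 mg/L.
Initial deficit D₀ = C_s − DO₀ = 10.7 − 8.601 = 2.099 mg/L.
D(2.82) = [0.111×24.42/(0.852−0.111)](e^(−0.111×2.82) − e^(−0.852×2.82)) + 2.099 e^(−0.852×2.82)
= 3.659 × (0.7312 − 0.09048) + 2.099 × 0.09048 = 2.534 mg/L.
DO = 10.7 − 2.534 = 8.166 mg/L.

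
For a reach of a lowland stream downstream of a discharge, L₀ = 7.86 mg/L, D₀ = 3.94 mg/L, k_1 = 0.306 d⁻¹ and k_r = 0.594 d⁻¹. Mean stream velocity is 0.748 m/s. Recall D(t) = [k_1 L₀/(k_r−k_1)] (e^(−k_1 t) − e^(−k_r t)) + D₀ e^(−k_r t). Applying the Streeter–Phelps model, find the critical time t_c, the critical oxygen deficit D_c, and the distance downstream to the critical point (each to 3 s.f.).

With k_r/k_1 = 1.941 and 1 − D₀(k_r−k_1)/(k_1 L₀) = 0.5282,
t_c = ln(1.941 × 0.5282) / (0.594 − 0.306) = ln(1.025) / 0.2880 = 0.02504/0.2880 = 0.08695 d.
D_c = (k_1/k_r) L₀ e^(−k_1 t_c) = (0.306/0.594) × 7.86 × e^(−0.306×0.08695) = 0.5152 × 7.86 × 0.9737 = 3.943 mg/L.
x_c = v t_c = 0.748 m/s × 0.08695 d × 86400 s/d = 5619 m ≈ 5.62 km.

t_c ≈ 0.0869 d; D_c ≈ 3.94 mg/L; x_c ≈ 5.62 km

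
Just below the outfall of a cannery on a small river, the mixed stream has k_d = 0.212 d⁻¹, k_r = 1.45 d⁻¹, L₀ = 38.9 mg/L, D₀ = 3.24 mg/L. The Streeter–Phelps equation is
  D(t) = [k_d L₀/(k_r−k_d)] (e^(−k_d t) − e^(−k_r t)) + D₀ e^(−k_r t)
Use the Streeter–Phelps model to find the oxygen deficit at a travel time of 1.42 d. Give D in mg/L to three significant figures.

k_d L₀/(k_r−k_d) = 0.212×38.9/(1.45−0.212) = 8.247/1.238 = 6.661 mg/L.
e^(−k_d t) = e^(−0.212×1.420) = 0.7400; e^(−k_r t) = e^(−1.45×1.420) = 0.1276.
D = 6.661 × (0.7400 − 0.1276) + 3.24 × 0.1276 = 4.080 + 0.4134 = 4.493 mg/L.

D ≈ 4.49 mg/L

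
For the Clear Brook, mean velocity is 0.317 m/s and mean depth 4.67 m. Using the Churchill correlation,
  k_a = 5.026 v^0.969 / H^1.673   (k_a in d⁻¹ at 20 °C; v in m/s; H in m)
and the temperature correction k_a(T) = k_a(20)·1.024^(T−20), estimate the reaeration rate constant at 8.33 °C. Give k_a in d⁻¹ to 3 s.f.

k_a ≈ 0.0950 d⁻¹

k_a(20) = 5.026 × 0.317^0.969 / 4.67^1.673 = 5.026 × 0.3285 / 13.18 = 0.1253 d⁻¹.
k_a(8.33) = 0.1253 × 1.024^(8.33−20) = 0.1253 × 0.7582 = 0.09501 d⁻¹.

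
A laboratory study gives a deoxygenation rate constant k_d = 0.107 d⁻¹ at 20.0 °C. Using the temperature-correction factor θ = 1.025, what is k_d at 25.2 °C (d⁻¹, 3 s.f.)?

k_d(T₂) = k_d(T₁) · θ^(T₂−T₁) = 0.107 × 1.025^(25.2−20.0)
= 0.107 × 1.025^5.20 = 0.107 × 1.137 = 0.1217 d⁻¹.

k_d ≈ 0.122 d⁻¹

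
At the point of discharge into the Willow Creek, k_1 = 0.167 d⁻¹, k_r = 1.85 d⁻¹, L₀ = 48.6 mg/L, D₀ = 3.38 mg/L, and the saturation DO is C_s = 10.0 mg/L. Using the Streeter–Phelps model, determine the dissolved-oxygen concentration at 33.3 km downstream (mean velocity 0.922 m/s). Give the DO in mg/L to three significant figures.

DO ≈ 6.17 mg/L

Travel time t = x/v = 33.3 km / (0.922 m/s) = 33300 m / 0.922 m/s = 36120 s = 0.4180 d.
k_1 L₀/(k_r−k_1) = 0.167×48.6/(1.85−0.167) = 8.116/1.683 = 4.822 mg/L.
e^(−k_1 t) = e^(−0.167×0.4180) = 0.9326; e^(−k_r t) = e^(−1.85×0.4180) = 0.4615.
D = 4.822 × (0.9326 − 0.4615) + 3.38 × 0.4615 = 2.272 + 1.560 = 3.832 mg/L.
DO = C_s − D = 10.0 − 3.832 = 6.168 mg/L.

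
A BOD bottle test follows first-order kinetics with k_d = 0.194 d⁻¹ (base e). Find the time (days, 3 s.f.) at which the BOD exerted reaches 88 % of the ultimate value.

y/L₀ = 1 − e^(−k_d t) = 0.88 ⇒ e^(−k_d t) = 0.120
t = −ln(0.120) / 0.194 = 2.120 / 0.194 = 10.93 d.

t ≈ 10.9 d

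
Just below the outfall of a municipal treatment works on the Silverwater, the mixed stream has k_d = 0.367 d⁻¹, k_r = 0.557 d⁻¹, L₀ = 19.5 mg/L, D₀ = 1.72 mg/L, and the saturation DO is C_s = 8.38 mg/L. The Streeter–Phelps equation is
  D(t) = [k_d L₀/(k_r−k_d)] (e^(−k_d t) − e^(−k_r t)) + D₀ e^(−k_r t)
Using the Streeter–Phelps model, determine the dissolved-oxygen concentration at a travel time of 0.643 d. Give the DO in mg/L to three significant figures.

k_d L₀/(k_r−k_d) = 0.367×19.5/(0.557−0.367) = 7.156/0.1900 = 37.67 mg/L.
e^(−k_d t) = e^(−0.367×0.6430) = 0.7898; e^(−k_r t) = e^(−0.557×0.6430) = 0.6990.
D = 37.67 × (0.7898 − 0.6990) + 1.72 × 0.6990 = 3.421 + 1.202 = 4.623 mg/L.
DO = C_s − D = 8.38 − 4.623 = 3.757 mg/L.

DO ≈ 3.76 mg/L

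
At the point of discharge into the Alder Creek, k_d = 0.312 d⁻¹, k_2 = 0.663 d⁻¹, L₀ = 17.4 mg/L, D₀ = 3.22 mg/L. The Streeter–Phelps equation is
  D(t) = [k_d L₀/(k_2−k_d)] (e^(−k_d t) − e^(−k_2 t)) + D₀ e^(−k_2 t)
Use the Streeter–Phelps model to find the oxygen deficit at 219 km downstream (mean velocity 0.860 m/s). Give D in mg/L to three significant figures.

D ≈ 4.43 mg/L

Travel time t = x/v = 219 km / (0.860 m/s) = 219000 m / 0.860 m/s = 254700 s = 2.947 d.
k_d L₀/(k_2−k_d) = 0.312×17.4/(0.663−0.312) = 5.429/0.3510 = 15.47 mg/L.
e^(−k_d t) = e^(−0.312×2.947) = 0.3987; e^(−k_2 t) = e^(−0.663×2.947) = 0.1417.
D = 15.47 × (0.3987 − 0.1417) + 3.22 × 0.1417 = 3.975 + 0.4563 = 4.431 mg/L.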